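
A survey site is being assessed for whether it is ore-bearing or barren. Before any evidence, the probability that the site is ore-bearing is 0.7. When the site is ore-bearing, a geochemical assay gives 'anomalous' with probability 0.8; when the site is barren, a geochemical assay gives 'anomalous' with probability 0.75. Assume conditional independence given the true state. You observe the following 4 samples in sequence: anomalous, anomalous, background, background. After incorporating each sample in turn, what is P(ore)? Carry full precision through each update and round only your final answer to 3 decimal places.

After 'anomalous': P(ore) = 0.8·0.7000 / (0.8·0.7000 + 0.75·0.3000) ≈ 0.7134
After 'anomalous': P(ore) = 0.8·0.7134 / (0.8·0.7134 + 0.75·0.2866) ≈ 0.7264
After 'background': P(ore) = 0.2·0.7264 / (0.2·0.7264 + 0.25·0.2736) ≈ 0.6799
After 'background': P(ore) = 0.2·0.6799 / (0.2·0.6799 + 0.25·0.3201) ≈ 0.6295

0.630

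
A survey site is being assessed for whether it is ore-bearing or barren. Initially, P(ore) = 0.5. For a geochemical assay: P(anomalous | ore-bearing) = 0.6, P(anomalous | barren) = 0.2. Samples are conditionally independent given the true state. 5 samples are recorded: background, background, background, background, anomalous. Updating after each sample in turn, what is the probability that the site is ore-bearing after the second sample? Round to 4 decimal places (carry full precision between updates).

0.2000

Each posterior becomes the prior for the next update.
After 'background': P(ore) = 0.4·0.5000 / (0.4·0.5000 + 0.8·0.5000) ≈ 0.3333
After 'background': P(ore) = 0.4·0.3333 / (0.4·0.3333 + 0.8·0.6667) ≈ 0.2000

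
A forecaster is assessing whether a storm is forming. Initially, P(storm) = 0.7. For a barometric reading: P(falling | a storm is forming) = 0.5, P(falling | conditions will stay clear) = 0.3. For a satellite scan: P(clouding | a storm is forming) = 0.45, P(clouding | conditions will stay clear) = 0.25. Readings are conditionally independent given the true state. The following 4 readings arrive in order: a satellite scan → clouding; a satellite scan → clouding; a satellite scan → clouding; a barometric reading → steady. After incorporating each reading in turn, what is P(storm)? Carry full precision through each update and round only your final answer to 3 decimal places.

0.907

After a satellite scan='clouding': P(storm) = 0.45·0.7000 / (0.45·0.7000 + 0.25·0.3000) ≈ 0.8077
After a satellite scan='clouding': P(storm) = 0.45·0.8077 / (0.45·0.8077 + 0.25·0.1923) ≈ 0.8832
After a satellite scan='clouding': P(storm) = 0.45·0.8832 / (0.45·0.8832 + 0.25·0.1168) ≈ 0.9315
After a barometric reading='steady': P(storm) = 0.5·0.9315 / (0.5·0.9315 + 0.7·0.0685) ≈ 0.9067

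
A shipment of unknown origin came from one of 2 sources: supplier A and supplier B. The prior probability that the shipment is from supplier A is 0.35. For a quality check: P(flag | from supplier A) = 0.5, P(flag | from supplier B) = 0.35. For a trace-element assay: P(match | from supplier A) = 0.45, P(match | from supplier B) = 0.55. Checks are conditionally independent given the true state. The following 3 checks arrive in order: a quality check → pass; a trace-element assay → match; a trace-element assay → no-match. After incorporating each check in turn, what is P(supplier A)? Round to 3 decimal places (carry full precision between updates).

0.293

After a quality check='pass': P(supplier A) = 0.5·0.3500 / (0.5·0.3500 + 0.65·0.6500) ≈ 0.2929
After a trace-element assay='match': P(supplier A) = 0.45·0.2929 / (0.45·0.2929 + 0.55·0.7071) ≈ 0.2531
After a trace-element assay='no-match': P(supplier A) = 0.55·0.2531 / (0.55·0.2531 + 0.45·0.7469) ≈ 0.2929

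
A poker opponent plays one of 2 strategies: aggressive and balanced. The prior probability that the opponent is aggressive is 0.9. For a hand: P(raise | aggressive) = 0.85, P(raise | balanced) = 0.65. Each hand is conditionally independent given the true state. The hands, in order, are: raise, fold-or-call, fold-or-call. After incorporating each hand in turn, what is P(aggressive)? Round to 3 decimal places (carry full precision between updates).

After 'raise': P(aggressive) = 0.85·0.9000 / (0.85·0.9000 + 0.65·0.1000) ≈ 0.9217
After 'fold-or-call': P(aggressive) = 0.15·0.9217 / (0.15·0.9217 + 0.35·0.0783) ≈ 0.8345
After 'fold-or-call': P(aggressive) = 0.15·0.8345 / (0.15·0.8345 + 0.35·0.1655) ≈ 0.6837

0.684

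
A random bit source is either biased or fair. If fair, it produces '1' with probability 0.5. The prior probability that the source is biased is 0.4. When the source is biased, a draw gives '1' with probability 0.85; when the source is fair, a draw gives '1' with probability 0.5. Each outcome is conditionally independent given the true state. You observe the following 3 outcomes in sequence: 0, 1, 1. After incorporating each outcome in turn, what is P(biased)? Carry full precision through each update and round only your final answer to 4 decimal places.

0.3663

Each posterior becomes the prior for the next update.
After '0': P(biased) = 0.15·0.4000 / (0.15·0.4000 + 0.5·0.6000) ≈ 0.1667
After '1': P(biased) = 0.85·0.1667 / (0.85·0.1667 + 0.5·0.8333) ≈ 0.2537
After '1': P(biased) = 0.85·0.2537 / (0.85·0.2537 + 0.5·0.7463) ≈ 0.3663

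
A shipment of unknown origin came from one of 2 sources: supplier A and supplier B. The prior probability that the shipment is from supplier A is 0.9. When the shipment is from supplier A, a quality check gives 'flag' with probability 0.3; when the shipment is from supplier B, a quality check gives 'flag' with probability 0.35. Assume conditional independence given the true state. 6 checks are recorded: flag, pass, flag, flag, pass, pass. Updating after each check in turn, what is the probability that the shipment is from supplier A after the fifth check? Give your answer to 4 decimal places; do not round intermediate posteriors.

0.8680

After 'flag': P(supplier A) = 0.3·0.9000 / (0.3·0.9000 + 0.35·0.1000) ≈ 0.8852
After 'pass': P(supplier A) = 0.7·0.8852 / (0.7·0.8852 + 0.65·0.1148) ≈ 0.8926
After 'flag': P(supplier A) = 0.3·0.8926 / (0.3·0.8926 + 0.35·0.1074) ≈ 0.8769
After 'flag': P(supplier A) = 0.3·0.8769 / (0.3·0.8769 + 0.35·0.1231) ≈ 0.8592
After 'pass': P(supplier A) = 0.7·0.8592 / (0.7·0.8592 + 0.65·0.1408) ≈ 0.8680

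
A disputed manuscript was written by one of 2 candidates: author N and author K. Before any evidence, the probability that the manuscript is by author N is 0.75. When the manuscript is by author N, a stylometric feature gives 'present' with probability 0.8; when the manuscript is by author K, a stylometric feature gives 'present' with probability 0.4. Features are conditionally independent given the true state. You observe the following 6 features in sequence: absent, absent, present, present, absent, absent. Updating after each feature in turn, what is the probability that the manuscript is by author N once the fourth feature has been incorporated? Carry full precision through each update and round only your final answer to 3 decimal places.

After 'absent': P(author N) = 0.2·0.7500 / (0.2·0.7500 + 0.6·0.2500) ≈ 0.5000
After 'absent': P(author N) = 0.2·0.5000 / (0.2·0.5000 + 0.6·0.5000) ≈ 0.2500
After 'present': P(author N) = 0.8·0.2500 / (0.8·0.2500 + 0.4·0.7500) ≈ 0.4000
After 'present': P(author N) = 0.8·0.4000 / (0.8·0.4000 + 0.4·0.6000) ≈ 0.5714

0.571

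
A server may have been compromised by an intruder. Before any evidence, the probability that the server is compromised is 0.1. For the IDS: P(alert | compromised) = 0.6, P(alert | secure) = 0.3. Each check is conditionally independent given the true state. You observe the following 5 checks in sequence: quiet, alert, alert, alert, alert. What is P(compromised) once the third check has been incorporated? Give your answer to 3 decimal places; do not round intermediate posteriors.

Apply Bayes' rule sequentially, carrying P(compromised) forward.
After 'quiet': P(compromised) = 0.4·0.1000 / (0.4·0.1000 + 0.7·0.9000) ≈ 0.0597
After 'alert': P(compromised) = 0.6·0.0597 / (0.6·0.0597 + 0.3·0.9403) ≈ 0.1127
After 'alert': P(compromised) = 0.6·0.1127 / (0.6·0.1127 + 0.3·0.8873) ≈ 0.2025

0.203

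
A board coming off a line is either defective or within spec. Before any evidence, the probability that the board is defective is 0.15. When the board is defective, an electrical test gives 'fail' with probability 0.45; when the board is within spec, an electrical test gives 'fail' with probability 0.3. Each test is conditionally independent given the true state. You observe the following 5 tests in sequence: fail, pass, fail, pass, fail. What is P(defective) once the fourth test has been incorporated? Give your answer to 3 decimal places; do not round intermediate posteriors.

0.197

Apply Bayes' rule sequentially, carrying P(defective) forward.
After 'fail': P(defective) = 0.45·0.1500 / (0.45·0.1500 + 0.3·0.8500) ≈ 0.2093
After 'pass': P(defective) = 0.55·0.2093 / (0.55·0.2093 + 0.7·0.7907) ≈ 0.1722
After 'fail': P(defective) = 0.45·0.1722 / (0.45·0.1722 + 0.3·0.8278) ≈ 0.2378
After 'pass': P(defective) = 0.55·0.2378 / (0.55·0.2378 + 0.7·0.7622) ≈ 0.1969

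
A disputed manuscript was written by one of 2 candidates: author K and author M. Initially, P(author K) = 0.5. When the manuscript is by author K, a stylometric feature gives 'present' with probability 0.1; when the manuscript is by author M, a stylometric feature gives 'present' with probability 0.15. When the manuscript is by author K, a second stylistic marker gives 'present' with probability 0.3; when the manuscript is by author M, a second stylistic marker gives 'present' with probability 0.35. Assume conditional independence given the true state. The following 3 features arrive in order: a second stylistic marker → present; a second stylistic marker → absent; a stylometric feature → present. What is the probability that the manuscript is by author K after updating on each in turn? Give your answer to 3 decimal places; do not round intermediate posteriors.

0.381

After a second stylistic marker='present': P(author K) = 0.3·0.5000 / (0.3·0.5000 + 0.35·0.5000) ≈ 0.4615
After a second stylistic marker='absent': P(author K) = 0.7·0.4615 / (0.7·0.4615 + 0.65·0.5385) ≈ 0.4800
After a stylometric feature='present': P(author K) = 0.1·0.4800 / (0.1·0.4800 + 0.15·0.5200) ≈ 0.3810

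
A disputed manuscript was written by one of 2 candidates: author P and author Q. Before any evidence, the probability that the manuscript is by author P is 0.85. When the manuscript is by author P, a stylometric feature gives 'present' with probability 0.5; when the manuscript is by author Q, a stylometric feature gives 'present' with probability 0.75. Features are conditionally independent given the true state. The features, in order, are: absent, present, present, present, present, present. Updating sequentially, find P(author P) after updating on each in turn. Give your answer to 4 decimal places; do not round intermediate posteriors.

Apply Bayes' rule sequentially, carrying P(author P) forward.
After 'absent': P(author P) = 0.5·0.8500 / (0.5·0.8500 + 0.25·0.1500) ≈ 0.9189
After 'present': P(author P) = 0.5·0.9189 / (0.5·0.9189 + 0.75·0.0811) ≈ 0.8831
After 'present': P(author P) = 0.5·0.8831 / (0.5·0.8831 + 0.75·0.1169) ≈ 0.8344
After 'present': P(author P) = 0.5·0.8344 / (0.5·0.8344 + 0.75·0.1656) ≈ 0.7705
After 'present': P(author P) = 0.5·0.7705 / (0.5·0.7705 + 0.75·0.2295) ≈ 0.6912
After 'present': P(author P) = 0.5·0.6912 / (0.5·0.6912 + 0.75·0.3088) ≈ 0.5988

0.5988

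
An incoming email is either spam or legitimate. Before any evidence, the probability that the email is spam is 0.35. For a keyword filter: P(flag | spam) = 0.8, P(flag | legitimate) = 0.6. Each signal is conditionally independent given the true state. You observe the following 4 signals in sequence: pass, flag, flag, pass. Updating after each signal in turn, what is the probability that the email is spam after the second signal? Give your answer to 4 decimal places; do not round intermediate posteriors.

After 'pass': P(spam) = 0.2·0.3500 / (0.2·0.3500 + 0.4·0.6500) ≈ 0.2121
After 'flag': P(spam) = 0.8·0.2121 / (0.8·0.2121 + 0.6·0.7879) ≈ 0.2642

0.2642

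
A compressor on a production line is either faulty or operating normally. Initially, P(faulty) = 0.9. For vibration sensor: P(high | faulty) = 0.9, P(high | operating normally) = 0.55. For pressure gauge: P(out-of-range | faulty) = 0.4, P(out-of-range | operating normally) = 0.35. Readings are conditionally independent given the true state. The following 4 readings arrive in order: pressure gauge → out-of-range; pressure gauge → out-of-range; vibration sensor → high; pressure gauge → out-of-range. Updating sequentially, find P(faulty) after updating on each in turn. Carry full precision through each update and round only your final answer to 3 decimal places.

0.956

After pressure gauge='out-of-range': P(faulty) = 0.4·0.9000 / (0.4·0.9000 + 0.35·0.1000) ≈ 0.9114
After pressure gauge='out-of-range': P(faulty) = 0.4·0.9114 / (0.4·0.9114 + 0.35·0.0886) ≈ 0.9216
After vibration sensor='high': P(faulty) = 0.9·0.9216 / (0.9·0.9216 + 0.55·0.0784) ≈ 0.9506
After pressure gauge='out-of-range': P(faulty) = 0.4·0.9506 / (0.4·0.9506 + 0.35·0.0494) ≈ 0.9565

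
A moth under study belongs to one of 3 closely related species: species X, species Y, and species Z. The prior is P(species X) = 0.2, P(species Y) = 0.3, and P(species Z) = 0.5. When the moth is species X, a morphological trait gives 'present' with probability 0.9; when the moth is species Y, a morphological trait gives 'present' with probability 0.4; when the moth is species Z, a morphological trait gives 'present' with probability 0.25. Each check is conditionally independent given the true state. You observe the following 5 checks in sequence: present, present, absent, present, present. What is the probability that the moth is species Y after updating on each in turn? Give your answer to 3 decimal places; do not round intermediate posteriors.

Apply Bayes' rule sequentially, carrying P(species Y) forward.
After 'present': normaliser = 0.9·0.2000 + 0.4·0.3000 + 0.25·0.5000; P(species X) ≈ 0.4235, P(species Y) ≈ 0.2824, P(species Z) ≈ 0.2941
After 'present': normaliser = 0.9·0.4235 + 0.4·0.2824 + 0.25·0.2941; P(species X) ≈ 0.6715, P(species Y) ≈ 0.1990, P(species Z) ≈ 0.1295
After 'absent': normaliser = 0.1·0.6715 + 0.6·0.1990 + 0.75·0.1295; P(species X) ≈ 0.2367, P(species Y) ≈ 0.4208, P(species Z) ≈ 0.3425
After 'present': normaliser = 0.9·0.2367 + 0.4·0.4208 + 0.25·0.3425; P(species X) ≈ 0.4562, P(species Y) ≈ 0.3605, P(species Z) ≈ 0.1833
After 'present': normaliser = 0.9·0.4562 + 0.4·0.3605 + 0.25·0.1833; P(species X) ≈ 0.6836, P(species Y) ≈ 0.2401, P(species Z) ≈ 0.0763

0.240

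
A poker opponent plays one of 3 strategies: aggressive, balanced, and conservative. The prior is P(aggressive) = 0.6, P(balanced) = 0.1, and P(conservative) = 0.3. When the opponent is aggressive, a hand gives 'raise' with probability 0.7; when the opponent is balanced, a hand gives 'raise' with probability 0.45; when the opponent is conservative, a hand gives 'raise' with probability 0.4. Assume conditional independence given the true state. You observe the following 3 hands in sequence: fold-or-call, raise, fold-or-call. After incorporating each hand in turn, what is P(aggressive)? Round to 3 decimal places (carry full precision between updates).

After 'fold-or-call': normaliser = 0.3·0.6000 + 0.55·0.1000 + 0.6·0.3000; P(aggressive) ≈ 0.4337, P(balanced) ≈ 0.1325, P(conservative) ≈ 0.4337
After 'raise': normaliser = 0.7·0.4337 + 0.45·0.1325 + 0.4·0.4337; P(aggressive) ≈ 0.5657, P(balanced) ≈ 0.1111, P(conservative) ≈ 0.3232
After 'fold-or-call': normaliser = 0.3·0.5657 + 0.55·0.1111 + 0.6·0.3232; P(aggressive) ≈ 0.3995, P(balanced) ≈ 0.1439, P(conservative) ≈ 0.4566

0.400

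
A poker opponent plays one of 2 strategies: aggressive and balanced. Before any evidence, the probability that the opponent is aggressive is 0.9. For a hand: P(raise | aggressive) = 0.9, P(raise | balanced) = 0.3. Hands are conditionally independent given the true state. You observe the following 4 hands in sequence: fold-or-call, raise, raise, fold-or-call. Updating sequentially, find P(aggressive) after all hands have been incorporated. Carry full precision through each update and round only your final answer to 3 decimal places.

0.623

After 'fold-or-call': P(aggressive) = 0.1·0.9000 / (0.1·0.9000 + 0.7·0.1000) ≈ 0.5625
After 'raise': P(aggressive) = 0.9·0.5625 / (0.9·0.5625 + 0.3·0.4375) ≈ 0.7941
After 'raise': P(aggressive) = 0.9·0.7941 / (0.9·0.7941 + 0.3·0.2059) ≈ 0.9205
After 'fold-or-call': P(aggressive) = 0.1·0.9205 / (0.1·0.9205 + 0.7·0.0795) ≈ 0.6231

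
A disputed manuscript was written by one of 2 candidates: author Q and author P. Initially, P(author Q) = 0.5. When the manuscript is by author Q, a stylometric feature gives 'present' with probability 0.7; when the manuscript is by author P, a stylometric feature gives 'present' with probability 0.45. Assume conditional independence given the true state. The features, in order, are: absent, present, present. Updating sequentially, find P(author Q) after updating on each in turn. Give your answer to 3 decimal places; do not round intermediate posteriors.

After 'absent': P(author Q) = 0.3·0.5000 / (0.3·0.5000 + 0.55·0.5000) ≈ 0.3529
After 'present': P(author Q) = 0.7·0.3529 / (0.7·0.3529 + 0.45·0.6471) ≈ 0.4590
After 'present': P(author Q) = 0.7·0.4590 / (0.7·0.4590 + 0.45·0.5410) ≈ 0.5689

0.569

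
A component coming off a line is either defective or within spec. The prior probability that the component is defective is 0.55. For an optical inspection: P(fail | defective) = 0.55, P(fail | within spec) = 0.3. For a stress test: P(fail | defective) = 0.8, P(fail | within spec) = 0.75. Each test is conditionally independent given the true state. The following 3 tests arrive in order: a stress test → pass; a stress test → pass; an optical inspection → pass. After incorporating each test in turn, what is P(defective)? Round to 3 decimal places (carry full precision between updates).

After a stress test='pass': P(defective) = 0.2·0.5500 / (0.2·0.5500 + 0.25·0.4500) ≈ 0.4944
After a stress test='pass': P(defective) = 0.2·0.4944 / (0.2·0.4944 + 0.25·0.5056) ≈ 0.4389
After an optical inspection='pass': P(defective) = 0.45·0.4389 / (0.45·0.4389 + 0.7·0.5611) ≈ 0.3346

0.335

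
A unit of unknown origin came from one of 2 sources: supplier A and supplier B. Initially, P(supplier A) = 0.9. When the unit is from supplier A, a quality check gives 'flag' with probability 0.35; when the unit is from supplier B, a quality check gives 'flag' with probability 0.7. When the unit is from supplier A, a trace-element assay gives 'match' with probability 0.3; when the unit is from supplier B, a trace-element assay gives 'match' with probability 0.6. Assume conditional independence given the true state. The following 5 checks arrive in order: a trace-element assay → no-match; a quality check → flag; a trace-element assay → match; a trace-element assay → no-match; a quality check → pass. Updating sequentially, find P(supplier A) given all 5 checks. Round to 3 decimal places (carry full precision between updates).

0.937

After a trace-element assay='no-match': P(supplier A) = 0.7·0.9000 / (0.7·0.9000 + 0.4·0.1000) ≈ 0.9403
After a quality check='flag': P(supplier A) = 0.35·0.9403 / (0.35·0.9403 + 0.7·0.0597) ≈ 0.8873
After a trace-element assay='match': P(supplier A) = 0.3·0.8873 / (0.3·0.8873 + 0.6·0.1127) ≈ 0.7975
After a trace-element assay='no-match': P(supplier A) = 0.7·0.7975 / (0.7·0.7975 + 0.4·0.2025) ≈ 0.8733
After a quality check='pass': P(supplier A) = 0.65·0.8733 / (0.65·0.8733 + 0.3·0.1267) ≈ 0.9372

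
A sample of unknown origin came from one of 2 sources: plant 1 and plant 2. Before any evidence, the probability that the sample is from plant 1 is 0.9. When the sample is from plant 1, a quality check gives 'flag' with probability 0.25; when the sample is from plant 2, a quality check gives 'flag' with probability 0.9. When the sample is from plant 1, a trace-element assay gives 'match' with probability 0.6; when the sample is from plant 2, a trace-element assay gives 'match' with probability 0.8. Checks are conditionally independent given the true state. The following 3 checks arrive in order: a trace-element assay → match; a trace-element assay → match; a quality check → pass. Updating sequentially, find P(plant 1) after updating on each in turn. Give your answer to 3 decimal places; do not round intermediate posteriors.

0.974

Apply Bayes' rule sequentially, carrying P(plant 1) forward.
After a trace-element assay='match': P(plant 1) = 0.6·0.9000 / (0.6·0.9000 + 0.8·0.1000) ≈ 0.8710
After a trace-element assay='match': P(plant 1) = 0.6·0.8710 / (0.6·0.8710 + 0.8·0.1290) ≈ 0.8351
After a quality check='pass': P(plant 1) = 0.75·0.8351 / (0.75·0.8351 + 0.1·0.1649) ≈ 0.9743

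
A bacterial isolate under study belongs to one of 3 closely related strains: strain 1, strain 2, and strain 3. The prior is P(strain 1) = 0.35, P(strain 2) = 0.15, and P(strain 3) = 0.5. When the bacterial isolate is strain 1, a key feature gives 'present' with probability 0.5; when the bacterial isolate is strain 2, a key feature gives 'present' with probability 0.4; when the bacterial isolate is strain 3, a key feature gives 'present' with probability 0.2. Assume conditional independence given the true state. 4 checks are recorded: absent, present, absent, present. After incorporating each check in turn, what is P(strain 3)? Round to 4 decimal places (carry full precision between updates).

Apply Bayes' rule sequentially, carrying P(strain 3) forward.
After 'absent': normaliser = 0.5·0.3500 + 0.6·0.1500 + 0.8·0.5000; P(strain 1) ≈ 0.2632, P(strain 2) ≈ 0.1353, P(strain 3) ≈ 0.6015
After 'present': normaliser = 0.5·0.2632 + 0.4·0.1353 + 0.2·0.6015; P(strain 1) ≈ 0.4300, P(strain 2) ≈ 0.1769, P(strain 3) ≈ 0.3931
After 'absent': normaliser = 0.5·0.4300 + 0.6·0.1769 + 0.8·0.3931; P(strain 1) ≈ 0.3382, P(strain 2) ≈ 0.1670, P(strain 3) ≈ 0.4948
After 'present': normaliser = 0.5·0.3382 + 0.4·0.1670 + 0.2·0.4948; P(strain 1) ≈ 0.5050, P(strain 2) ≈ 0.1995, P(strain 3) ≈ 0.2955

0.2955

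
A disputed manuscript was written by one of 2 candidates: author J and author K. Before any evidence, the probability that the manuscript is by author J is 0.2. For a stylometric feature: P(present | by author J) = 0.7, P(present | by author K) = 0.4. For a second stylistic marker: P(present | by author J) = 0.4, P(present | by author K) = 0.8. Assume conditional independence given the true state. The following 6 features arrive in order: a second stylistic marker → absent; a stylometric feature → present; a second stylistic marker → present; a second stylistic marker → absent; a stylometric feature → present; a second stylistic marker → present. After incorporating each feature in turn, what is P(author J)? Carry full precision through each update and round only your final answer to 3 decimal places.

0.633

Apply Bayes' rule sequentially, carrying P(author J) forward.
After a second stylistic marker='absent': P(author J) = 0.6·0.2000 / (0.6·0.2000 + 0.2·0.8000) ≈ 0.4286
After a stylometric feature='present': P(author J) = 0.7·0.4286 / (0.7·0.4286 + 0.4·0.5714) ≈ 0.5676
After a second stylistic marker='present': P(author J) = 0.4·0.5676 / (0.4·0.5676 + 0.8·0.4324) ≈ 0.3962
After a second stylistic marker='absent': P(author J) = 0.6·0.3962 / (0.6·0.3962 + 0.2·0.6038) ≈ 0.6632
After a stylometric feature='present': P(author J) = 0.7·0.6632 / (0.7·0.6632 + 0.4·0.3368) ≈ 0.7750
After a second stylistic marker='present': P(author J) = 0.4·0.7750 / (0.4·0.7750 + 0.8·0.2250) ≈ 0.6327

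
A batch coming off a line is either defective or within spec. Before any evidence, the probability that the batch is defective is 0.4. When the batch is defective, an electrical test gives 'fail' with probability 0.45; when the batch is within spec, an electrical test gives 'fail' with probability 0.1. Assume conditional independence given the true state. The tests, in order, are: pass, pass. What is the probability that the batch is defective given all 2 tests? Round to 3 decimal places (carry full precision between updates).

0.199

After 'pass': P(defective) = 0.55·0.4000 / (0.55·0.4000 + 0.9·0.6000) ≈ 0.2895
After 'pass': P(defective) = 0.55·0.2895 / (0.55·0.2895 + 0.9·0.7105) ≈ 0.1993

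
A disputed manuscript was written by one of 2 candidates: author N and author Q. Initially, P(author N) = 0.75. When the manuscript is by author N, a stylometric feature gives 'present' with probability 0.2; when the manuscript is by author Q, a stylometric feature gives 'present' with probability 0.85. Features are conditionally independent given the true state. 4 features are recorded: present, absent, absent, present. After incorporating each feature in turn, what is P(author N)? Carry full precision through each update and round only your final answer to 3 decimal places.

Apply Bayes' rule sequentially, carrying P(author N) forward.
After 'present': P(author N) = 0.2·0.7500 / (0.2·0.7500 + 0.85·0.2500) ≈ 0.4138
After 'absent': P(author N) = 0.8·0.4138 / (0.8·0.4138 + 0.15·0.5862) ≈ 0.7901
After 'absent': P(author N) = 0.8·0.7901 / (0.8·0.7901 + 0.15·0.2099) ≈ 0.9526
After 'present': P(author N) = 0.2·0.9526 / (0.2·0.9526 + 0.85·0.0474) ≈ 0.8253

0.825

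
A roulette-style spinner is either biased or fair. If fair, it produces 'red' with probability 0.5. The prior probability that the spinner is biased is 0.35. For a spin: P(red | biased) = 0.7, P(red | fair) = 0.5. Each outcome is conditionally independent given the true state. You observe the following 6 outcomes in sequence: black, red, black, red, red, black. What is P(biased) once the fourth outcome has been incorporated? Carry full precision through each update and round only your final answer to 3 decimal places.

0.275

Apply Bayes' rule sequentially, carrying P(biased) forward.
After 'black': P(biased) = 0.3·0.3500 / (0.3·0.3500 + 0.5·0.6500) ≈ 0.2442
After 'red': P(biased) = 0.7·0.2442 / (0.7·0.2442 + 0.5·0.7558) ≈ 0.3114
After 'black': P(biased) = 0.3·0.3114 / (0.3·0.3114 + 0.5·0.6886) ≈ 0.2135
After 'red': P(biased) = 0.7·0.2135 / (0.7·0.2135 + 0.5·0.7865) ≈ 0.2753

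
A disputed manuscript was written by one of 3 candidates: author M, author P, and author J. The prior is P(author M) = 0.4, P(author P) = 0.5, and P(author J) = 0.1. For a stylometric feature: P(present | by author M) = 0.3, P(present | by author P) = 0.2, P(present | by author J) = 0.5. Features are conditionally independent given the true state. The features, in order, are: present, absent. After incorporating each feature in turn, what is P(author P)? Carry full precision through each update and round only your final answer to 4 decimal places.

Each posterior becomes the prior for the next update.
After 'present': normaliser = 0.3·0.4000 + 0.2·0.5000 + 0.5·0.1000; P(author M) ≈ 0.4444, P(author P) ≈ 0.3704, P(author J) ≈ 0.1852
After 'absent': normaliser = 0.7·0.4444 + 0.8·0.3704 + 0.5·0.1852; P(author M) ≈ 0.4444, P(author P) ≈ 0.4233, P(author J) ≈ 0.1323

0.4233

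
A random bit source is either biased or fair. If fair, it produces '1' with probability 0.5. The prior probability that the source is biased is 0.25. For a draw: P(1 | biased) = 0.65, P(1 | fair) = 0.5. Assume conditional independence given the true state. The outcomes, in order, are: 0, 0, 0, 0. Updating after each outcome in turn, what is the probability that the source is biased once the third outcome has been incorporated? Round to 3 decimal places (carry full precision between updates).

After '0': P(biased) = 0.35·0.2500 / (0.35·0.2500 + 0.5·0.7500) ≈ 0.1892
After '0': P(biased) = 0.35·0.1892 / (0.35·0.1892 + 0.5·0.8108) ≈ 0.1404
After '0': P(biased) = 0.35·0.1404 / (0.35·0.1404 + 0.5·0.8596) ≈ 0.1026

0.103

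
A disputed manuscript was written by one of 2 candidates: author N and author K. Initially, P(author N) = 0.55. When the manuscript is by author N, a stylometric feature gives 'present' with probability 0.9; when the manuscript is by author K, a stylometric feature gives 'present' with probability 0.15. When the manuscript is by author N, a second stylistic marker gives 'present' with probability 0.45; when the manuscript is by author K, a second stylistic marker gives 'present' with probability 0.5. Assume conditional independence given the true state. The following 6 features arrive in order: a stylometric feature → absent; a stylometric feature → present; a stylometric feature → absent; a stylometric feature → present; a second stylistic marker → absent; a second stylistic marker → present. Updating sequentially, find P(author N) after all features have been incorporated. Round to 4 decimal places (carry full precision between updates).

0.3761

After a stylometric feature='absent': P(author N) = 0.1·0.5500 / (0.1·0.5500 + 0.85·0.4500) ≈ 0.1257
After a stylometric feature='present': P(author N) = 0.9·0.1257 / (0.9·0.1257 + 0.15·0.8743) ≈ 0.4632
After a stylometric feature='absent': P(author N) = 0.1·0.4632 / (0.1·0.4632 + 0.85·0.5368) ≈ 0.0921
After a stylometric feature='present': P(author N) = 0.9·0.0921 / (0.9·0.0921 + 0.15·0.9079) ≈ 0.3785
After a second stylistic marker='absent': P(author N) = 0.55·0.3785 / (0.55·0.3785 + 0.5·0.6215) ≈ 0.4012
After a second stylistic marker='present': P(author N) = 0.45·0.4012 / (0.45·0.4012 + 0.5·0.5988) ≈ 0.3761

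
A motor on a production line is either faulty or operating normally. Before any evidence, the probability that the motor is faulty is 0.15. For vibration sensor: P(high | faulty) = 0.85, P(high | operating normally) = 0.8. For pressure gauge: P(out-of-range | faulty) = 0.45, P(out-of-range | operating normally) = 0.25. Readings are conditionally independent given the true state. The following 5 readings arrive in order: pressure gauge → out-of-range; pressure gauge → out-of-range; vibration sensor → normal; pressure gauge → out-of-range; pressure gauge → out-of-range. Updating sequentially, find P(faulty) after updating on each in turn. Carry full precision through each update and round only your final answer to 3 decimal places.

Apply Bayes' rule sequentially, carrying P(faulty) forward.
After pressure gauge='out-of-range': P(faulty) = 0.45·0.1500 / (0.45·0.1500 + 0.25·0.8500) ≈ 0.2411
After pressure gauge='out-of-range': P(faulty) = 0.45·0.2411 / (0.45·0.2411 + 0.25·0.7589) ≈ 0.3638
After vibration sensor='normal': P(faulty) = 0.15·0.3638 / (0.15·0.3638 + 0.2·0.6362) ≈ 0.3001
After pressure gauge='out-of-range': P(faulty) = 0.45·0.3001 / (0.45·0.3001 + 0.25·0.6999) ≈ 0.4356
After pressure gauge='out-of-range': P(faulty) = 0.45·0.4356 / (0.45·0.4356 + 0.25·0.5644) ≈ 0.5815

0.581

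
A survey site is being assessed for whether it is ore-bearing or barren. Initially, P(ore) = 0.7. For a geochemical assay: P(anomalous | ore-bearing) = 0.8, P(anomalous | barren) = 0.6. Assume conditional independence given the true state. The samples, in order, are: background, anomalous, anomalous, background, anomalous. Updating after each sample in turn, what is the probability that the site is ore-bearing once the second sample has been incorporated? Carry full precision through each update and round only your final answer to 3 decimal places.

0.609

Apply Bayes' rule sequentially, carrying P(ore) forward.
After 'background': P(ore) = 0.2·0.7000 / (0.2·0.7000 + 0.4·0.3000) ≈ 0.5385
After 'anomalous': P(ore) = 0.8·0.5385 / (0.8·0.5385 + 0.6·0.4615) ≈ 0.6087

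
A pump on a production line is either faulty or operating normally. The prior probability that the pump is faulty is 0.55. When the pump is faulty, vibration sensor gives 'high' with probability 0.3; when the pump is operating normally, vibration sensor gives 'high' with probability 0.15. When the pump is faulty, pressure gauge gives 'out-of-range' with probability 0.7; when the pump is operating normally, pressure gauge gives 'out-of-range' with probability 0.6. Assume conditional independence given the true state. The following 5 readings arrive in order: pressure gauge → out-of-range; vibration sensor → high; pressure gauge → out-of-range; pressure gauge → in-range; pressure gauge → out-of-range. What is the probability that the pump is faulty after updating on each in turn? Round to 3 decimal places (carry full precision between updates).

0.744

After pressure gauge='out-of-range': P(faulty) = 0.7·0.5500 / (0.7·0.5500 + 0.6·0.4500) ≈ 0.5878
After vibration sensor='high': P(faulty) = 0.3·0.5878 / (0.3·0.5878 + 0.15·0.4122) ≈ 0.7404
After pressure gauge='out-of-range': P(faulty) = 0.7·0.7404 / (0.7·0.7404 + 0.6·0.2596) ≈ 0.7689
After pressure gauge='in-range': P(faulty) = 0.3·0.7689 / (0.3·0.7689 + 0.4·0.2311) ≈ 0.7139
After pressure gauge='out-of-range': P(faulty) = 0.7·0.7139 / (0.7·0.7139 + 0.6·0.2861) ≈ 0.7443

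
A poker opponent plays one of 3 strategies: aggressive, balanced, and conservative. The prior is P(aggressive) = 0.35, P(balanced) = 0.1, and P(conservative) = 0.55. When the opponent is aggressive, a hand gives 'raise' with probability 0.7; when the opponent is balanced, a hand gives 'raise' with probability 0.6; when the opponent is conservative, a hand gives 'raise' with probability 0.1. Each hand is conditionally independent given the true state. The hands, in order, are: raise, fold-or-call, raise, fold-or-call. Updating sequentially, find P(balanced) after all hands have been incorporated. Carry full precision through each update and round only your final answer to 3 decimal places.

0.225

After 'raise': normaliser = 0.7·0.3500 + 0.6·0.1000 + 0.1·0.5500; P(aggressive) ≈ 0.6806, P(balanced) ≈ 0.1667, P(conservative) ≈ 0.1528
After 'fold-or-call': normaliser = 0.3·0.6806 + 0.4·0.1667 + 0.9·0.1528; P(aggressive) ≈ 0.5000, P(balanced) ≈ 0.1633, P(conservative) ≈ 0.3367
After 'raise': normaliser = 0.7·0.5000 + 0.6·0.1633 + 0.1·0.3367; P(aggressive) ≈ 0.7267, P(balanced) ≈ 0.2034, P(conservative) ≈ 0.0699
After 'fold-or-call': normaliser = 0.3·0.7267 + 0.4·0.2034 + 0.9·0.0699; P(aggressive) ≈ 0.6018, P(balanced) ≈ 0.2246, P(conservative) ≈ 0.1737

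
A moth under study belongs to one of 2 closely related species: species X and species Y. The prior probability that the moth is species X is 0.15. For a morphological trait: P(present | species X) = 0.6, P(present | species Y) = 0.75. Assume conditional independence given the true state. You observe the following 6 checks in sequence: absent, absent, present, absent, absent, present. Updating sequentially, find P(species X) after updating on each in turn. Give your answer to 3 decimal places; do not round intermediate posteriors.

After 'absent': P(species X) = 0.4·0.1500 / (0.4·0.1500 + 0.25·0.8500) ≈ 0.2202
After 'absent': P(species X) = 0.4·0.2202 / (0.4·0.2202 + 0.25·0.7798) ≈ 0.3112
After 'present': P(species X) = 0.6·0.3112 / (0.6·0.3112 + 0.75·0.6888) ≈ 0.2655
After 'absent': P(species X) = 0.4·0.2655 / (0.4·0.2655 + 0.25·0.7345) ≈ 0.3664
After 'absent': P(species X) = 0.4·0.3664 / (0.4·0.3664 + 0.25·0.6336) ≈ 0.4806
After 'present': P(species X) = 0.6·0.4806 / (0.6·0.4806 + 0.75·0.5194) ≈ 0.4253

0.425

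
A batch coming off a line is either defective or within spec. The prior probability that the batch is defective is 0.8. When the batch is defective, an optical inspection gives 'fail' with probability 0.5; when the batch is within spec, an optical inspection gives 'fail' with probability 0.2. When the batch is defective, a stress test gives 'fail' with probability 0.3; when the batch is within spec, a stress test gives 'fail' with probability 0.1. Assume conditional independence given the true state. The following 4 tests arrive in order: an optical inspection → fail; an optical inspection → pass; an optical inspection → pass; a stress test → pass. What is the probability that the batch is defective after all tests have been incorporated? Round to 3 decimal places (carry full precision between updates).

0.752

Apply Bayes' rule sequentially, carrying P(defective) forward.
After an optical inspection='fail': P(defective) = 0.5·0.8000 / (0.5·0.8000 + 0.2·0.2000) ≈ 0.9091
After an optical inspection='pass': P(defective) = 0.5·0.9091 / (0.5·0.9091 + 0.8·0.0909) ≈ 0.8621
After an optical inspection='pass': P(defective) = 0.5·0.8621 / (0.5·0.8621 + 0.8·0.1379) ≈ 0.7962
After a stress test='pass': P(defective) = 0.7·0.7962 / (0.7·0.7962 + 0.9·0.2038) ≈ 0.7524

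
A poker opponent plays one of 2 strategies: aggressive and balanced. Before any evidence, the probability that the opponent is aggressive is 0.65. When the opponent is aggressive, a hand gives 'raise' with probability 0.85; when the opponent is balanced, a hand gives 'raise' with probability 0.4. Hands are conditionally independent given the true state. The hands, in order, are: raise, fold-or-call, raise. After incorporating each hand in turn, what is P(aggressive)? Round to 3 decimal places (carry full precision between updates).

0.677

After 'raise': P(aggressive) = 0.85·0.6500 / (0.85·0.6500 + 0.4·0.3500) ≈ 0.7978
After 'fold-or-call': P(aggressive) = 0.15·0.7978 / (0.15·0.7978 + 0.6·0.2022) ≈ 0.4966
After 'raise': P(aggressive) = 0.85·0.4966 / (0.85·0.4966 + 0.4·0.5034) ≈ 0.6771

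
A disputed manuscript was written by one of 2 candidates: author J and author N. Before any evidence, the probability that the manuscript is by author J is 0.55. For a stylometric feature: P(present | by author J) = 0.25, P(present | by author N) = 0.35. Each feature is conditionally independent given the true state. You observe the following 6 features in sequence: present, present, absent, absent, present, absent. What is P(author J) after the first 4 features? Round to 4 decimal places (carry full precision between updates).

Apply Bayes' rule sequentially, carrying P(author J) forward.
After 'present': P(author J) = 0.25·0.5500 / (0.25·0.5500 + 0.35·0.4500) ≈ 0.4661
After 'present': P(author J) = 0.25·0.4661 / (0.25·0.4661 + 0.35·0.5339) ≈ 0.3841
After 'absent': P(author J) = 0.75·0.3841 / (0.75·0.3841 + 0.65·0.6159) ≈ 0.4184
After 'absent': P(author J) = 0.75·0.4184 / (0.75·0.4184 + 0.65·0.5816) ≈ 0.4536

0.4536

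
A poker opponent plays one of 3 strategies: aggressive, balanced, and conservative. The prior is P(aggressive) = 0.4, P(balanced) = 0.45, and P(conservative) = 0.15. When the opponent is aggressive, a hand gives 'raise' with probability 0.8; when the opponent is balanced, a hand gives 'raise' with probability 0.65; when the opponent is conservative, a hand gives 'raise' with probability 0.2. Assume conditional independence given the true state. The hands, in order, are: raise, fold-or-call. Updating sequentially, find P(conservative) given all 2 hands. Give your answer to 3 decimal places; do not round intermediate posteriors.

0.126

Apply Bayes' rule sequentially, carrying P(conservative) forward.
After 'raise': normaliser = 0.8·0.4000 + 0.65·0.4500 + 0.2·0.1500; P(aggressive) ≈ 0.4981, P(balanced) ≈ 0.4553, P(conservative) ≈ 0.0467
After 'fold-or-call': normaliser = 0.2·0.4981 + 0.35·0.4553 + 0.8·0.0467; P(aggressive) ≈ 0.3362, P(balanced) ≈ 0.5378, P(conservative) ≈ 0.1261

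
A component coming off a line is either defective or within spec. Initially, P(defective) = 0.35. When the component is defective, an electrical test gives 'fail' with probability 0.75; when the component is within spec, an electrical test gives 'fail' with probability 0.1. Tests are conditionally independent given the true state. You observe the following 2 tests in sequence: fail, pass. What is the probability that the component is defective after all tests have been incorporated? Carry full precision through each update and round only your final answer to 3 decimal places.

After 'fail': P(defective) = 0.75·0.3500 / (0.75·0.3500 + 0.1·0.6500) ≈ 0.8015
After 'pass': P(defective) = 0.25·0.8015 / (0.25·0.8015 + 0.9·0.1985) ≈ 0.5287

0.529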